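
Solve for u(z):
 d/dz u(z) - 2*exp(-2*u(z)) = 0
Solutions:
 u(z) = log(-sqrt(C1 + 4*z))
 u(z) = log(C1 + 4*z)/2


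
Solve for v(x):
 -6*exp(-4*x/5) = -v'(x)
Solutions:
 v(x) = C1 - 15*exp(-4*x/5)/2


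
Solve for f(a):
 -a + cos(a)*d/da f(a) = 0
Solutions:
 f(a) = C1 + Integral(a/cos(a), a)


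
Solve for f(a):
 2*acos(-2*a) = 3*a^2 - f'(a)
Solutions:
 f(a) = C1 + a^3 - 2*a*acos(-2*a) - sqrt(1 - 4*a^2)


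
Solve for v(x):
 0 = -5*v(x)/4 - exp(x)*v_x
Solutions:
 v(x) = C1*exp(5*exp(-x)/4)


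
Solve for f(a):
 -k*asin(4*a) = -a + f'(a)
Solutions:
 f(a) = C1 + a^2/2 - k*(a*asin(4*a) + sqrt(1 - 16*a^2)/4)


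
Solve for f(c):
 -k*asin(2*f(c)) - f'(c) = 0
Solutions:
 Integral(1/asin(2*_y), (_y, f(c))) = C1 - c*k


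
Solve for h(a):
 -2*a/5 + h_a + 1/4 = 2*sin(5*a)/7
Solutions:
 h(a) = C1 + a^2/5 - a/4 - 2*cos(5*a)/35


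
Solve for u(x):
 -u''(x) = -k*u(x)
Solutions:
 u(x) = C1*exp(-sqrt(k)*x) + C2*exp(sqrt(k)*x)


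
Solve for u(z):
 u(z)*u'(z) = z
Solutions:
 u(z) = -sqrt(C1 + z^2)
 u(z) = sqrt(C1 + z^2)


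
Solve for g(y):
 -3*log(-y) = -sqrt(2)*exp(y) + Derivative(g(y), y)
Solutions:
 g(y) = C1 - 3*y*log(-y) + 3*y + sqrt(2)*exp(y)


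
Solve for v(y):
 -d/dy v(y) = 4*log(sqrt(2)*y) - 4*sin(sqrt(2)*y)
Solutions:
 v(y) = C1 - 4*y*log(y) - 2*y*log(2) + 4*y - 2*sqrt(2)*cos(sqrt(2)*y)


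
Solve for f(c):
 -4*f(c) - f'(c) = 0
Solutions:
 f(c) = C1*exp(-4*c)


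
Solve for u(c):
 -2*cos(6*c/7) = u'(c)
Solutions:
 u(c) = C1 - 7*sin(6*c/7)/3


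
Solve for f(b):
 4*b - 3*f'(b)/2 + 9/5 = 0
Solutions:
 f(b) = C1 + 4*b^2/3 + 6*b/5


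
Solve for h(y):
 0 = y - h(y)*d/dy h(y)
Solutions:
 h(y) = -sqrt(C1 + y^2)
 h(y) = sqrt(C1 + y^2)


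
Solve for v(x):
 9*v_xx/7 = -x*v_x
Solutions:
 v(x) = C1 + C2*erf(sqrt(14)*x/6)


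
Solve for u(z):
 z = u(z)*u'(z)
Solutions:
 u(z) = -sqrt(C1 + z^2)
 u(z) = sqrt(C1 + z^2)


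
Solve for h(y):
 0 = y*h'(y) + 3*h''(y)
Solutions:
 h(y) = C1 + C2*erf(sqrt(6)*y/6)


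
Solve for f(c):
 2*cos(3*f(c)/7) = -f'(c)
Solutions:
 2*c - 7*log(sin(3*f(c)/7) - 1)/6 + 7*log(sin(3*f(c)/7) + 1)/6 = C1


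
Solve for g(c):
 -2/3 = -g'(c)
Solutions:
 g(c) = C1 + 2*c/3


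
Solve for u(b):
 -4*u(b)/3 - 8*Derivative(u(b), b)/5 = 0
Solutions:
 u(b) = C1*exp(-5*b/6)


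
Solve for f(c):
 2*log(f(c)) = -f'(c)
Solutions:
 li(f(c)) = C1 - 2*c


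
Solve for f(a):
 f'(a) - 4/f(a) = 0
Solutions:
 f(a) = -sqrt(C1 + 8*a)
 f(a) = sqrt(C1 + 8*a)


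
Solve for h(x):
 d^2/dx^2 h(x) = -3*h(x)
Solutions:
 h(x) = C1*sin(sqrt(3)*x) + C2*cos(sqrt(3)*x)


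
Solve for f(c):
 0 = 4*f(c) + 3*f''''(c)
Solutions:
 f(c) = (C1*sin(3^(3/4)*c/3) + C2*cos(3^(3/4)*c/3))*exp(-3^(3/4)*c/3) + (C3*sin(3^(3/4)*c/3) + C4*cos(3^(3/4)*c/3))*exp(3^(3/4)*c/3)


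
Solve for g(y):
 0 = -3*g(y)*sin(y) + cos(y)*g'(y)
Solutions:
 g(y) = C1/cos(y)^3


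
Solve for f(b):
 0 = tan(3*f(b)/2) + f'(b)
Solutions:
 f(b) = -2*asin(C1*exp(-3*b/2))/3 + 2*pi/3
 f(b) = 2*asin(C1*exp(-3*b/2))/3


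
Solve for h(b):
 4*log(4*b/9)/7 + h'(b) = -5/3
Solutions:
 h(b) = C1 - 4*b*log(b)/7 - 23*b/21 - 8*b*log(2)/7 + 8*b*log(3)/7


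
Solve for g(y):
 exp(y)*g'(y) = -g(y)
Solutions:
 g(y) = C1*exp(exp(-y))


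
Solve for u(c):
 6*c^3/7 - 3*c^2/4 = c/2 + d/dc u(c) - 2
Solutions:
 u(c) = C1 + 3*c^4/14 - c^3/4 - c^2/4 + 2*c


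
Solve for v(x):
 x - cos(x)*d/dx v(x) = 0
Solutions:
 v(x) = C1 + Integral(x/cos(x), x)


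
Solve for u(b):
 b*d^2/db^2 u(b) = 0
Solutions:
 u(b) = C1 + C2*b


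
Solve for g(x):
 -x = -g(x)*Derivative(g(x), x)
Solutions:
 g(x) = -sqrt(C1 + x^2)
 g(x) = sqrt(C1 + x^2)


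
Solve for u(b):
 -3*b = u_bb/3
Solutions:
 u(b) = C1 + C2*b - 3*b^3/2


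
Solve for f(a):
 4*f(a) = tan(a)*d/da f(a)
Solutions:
 f(a) = C1*sin(a)^4


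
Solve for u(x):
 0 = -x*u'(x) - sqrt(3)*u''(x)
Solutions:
 u(x) = C1 + C2*erf(sqrt(2)*3^(3/4)*x/6)


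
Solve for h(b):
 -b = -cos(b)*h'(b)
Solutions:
 h(b) = C1 + Integral(b/cos(b), b)


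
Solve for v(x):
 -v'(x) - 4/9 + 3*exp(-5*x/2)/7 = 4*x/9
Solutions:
 v(x) = C1 - 2*x^2/9 - 4*x/9 - 6*exp(-5*x/2)/35


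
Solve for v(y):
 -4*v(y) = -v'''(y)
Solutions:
 v(y) = C3*exp(2^(2/3)*y) + (C1*sin(2^(2/3)*sqrt(3)*y/2) + C2*cos(2^(2/3)*sqrt(3)*y/2))*exp(-2^(2/3)*y/2)


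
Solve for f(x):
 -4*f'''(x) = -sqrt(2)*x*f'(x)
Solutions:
 f(x) = C1 + Integral(C2*airyai(sqrt(2)*x/2) + C3*airybi(sqrt(2)*x/2), x)


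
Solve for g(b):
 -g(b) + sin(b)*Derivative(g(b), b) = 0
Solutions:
 g(b) = C1*sqrt(cos(b) - 1)/sqrt(cos(b) + 1)


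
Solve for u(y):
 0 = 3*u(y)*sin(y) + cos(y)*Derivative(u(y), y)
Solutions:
 u(y) = C1*cos(y)^3


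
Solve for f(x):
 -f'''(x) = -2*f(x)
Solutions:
 f(x) = C3*exp(2^(1/3)*x) + (C1*sin(2^(1/3)*sqrt(3)*x/2) + C2*cos(2^(1/3)*sqrt(3)*x/2))*exp(-2^(1/3)*x/2)


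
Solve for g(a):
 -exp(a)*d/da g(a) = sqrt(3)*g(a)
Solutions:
 g(a) = C1*exp(sqrt(3)*exp(-a))


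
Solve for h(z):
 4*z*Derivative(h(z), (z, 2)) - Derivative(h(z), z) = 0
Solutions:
 h(z) = C1 + C2*z^(5/4)


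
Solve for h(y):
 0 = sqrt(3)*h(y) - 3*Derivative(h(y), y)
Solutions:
 h(y) = C1*exp(sqrt(3)*y/3)


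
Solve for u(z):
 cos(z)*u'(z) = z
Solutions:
 u(z) = C1 + Integral(z/cos(z), z)


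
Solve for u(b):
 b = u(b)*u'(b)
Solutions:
 u(b) = -sqrt(C1 + b^2)
 u(b) = sqrt(C1 + b^2)


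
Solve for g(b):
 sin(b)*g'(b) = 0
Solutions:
 g(b) = C1


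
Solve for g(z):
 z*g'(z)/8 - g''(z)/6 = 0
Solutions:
 g(z) = C1 + C2*erfi(sqrt(6)*z/4)


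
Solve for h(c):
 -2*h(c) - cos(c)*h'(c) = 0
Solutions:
 h(c) = C1*(sin(c) - 1)/(sin(c) + 1)


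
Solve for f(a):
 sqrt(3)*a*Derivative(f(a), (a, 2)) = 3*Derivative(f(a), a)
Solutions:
 f(a) = C1 + C2*a^(1 + sqrt(3))


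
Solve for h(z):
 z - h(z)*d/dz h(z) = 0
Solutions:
 h(z) = -sqrt(C1 + z^2)
 h(z) = sqrt(C1 + z^2)


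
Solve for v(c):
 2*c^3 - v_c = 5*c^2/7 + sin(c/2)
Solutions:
 v(c) = C1 + c^4/2 - 5*c^3/21 + 2*cos(c/2)


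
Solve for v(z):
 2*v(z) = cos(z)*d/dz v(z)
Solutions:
 v(z) = C1*(sin(z) + 1)/(sin(z) - 1)


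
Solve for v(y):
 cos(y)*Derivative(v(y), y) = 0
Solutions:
 v(y) = C1


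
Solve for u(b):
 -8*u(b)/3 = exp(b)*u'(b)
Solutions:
 u(b) = C1*exp(8*exp(-b)/3)


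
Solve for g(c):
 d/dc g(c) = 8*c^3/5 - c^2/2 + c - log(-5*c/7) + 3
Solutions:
 g(c) = C1 + 2*c^4/5 - c^3/6 + c^2/2 - c*log(-c) + c*(-log(5) + log(7) + 4)


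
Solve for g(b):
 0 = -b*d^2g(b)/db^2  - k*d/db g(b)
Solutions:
 g(b) = C1 + b^(1 - re(k))*(C2*sin(log(b)*Abs(im(k))) + C3*cos(log(b)*im(k)))


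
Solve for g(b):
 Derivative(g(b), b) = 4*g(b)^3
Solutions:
 g(b) = -sqrt(2)*sqrt(-1/(C1 + 4*b))/2
 g(b) = sqrt(2)*sqrt(-1/(C1 + 4*b))/2


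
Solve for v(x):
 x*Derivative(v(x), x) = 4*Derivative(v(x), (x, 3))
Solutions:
 v(x) = C1 + Integral(C2*airyai(2^(1/3)*x/2) + C3*airybi(2^(1/3)*x/2), x)


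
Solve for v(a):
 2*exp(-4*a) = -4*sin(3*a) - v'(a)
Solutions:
 v(a) = C1 + 4*cos(3*a)/3 + exp(-4*a)/2


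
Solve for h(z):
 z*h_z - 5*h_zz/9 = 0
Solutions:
 h(z) = C1 + C2*erfi(3*sqrt(10)*z/10)


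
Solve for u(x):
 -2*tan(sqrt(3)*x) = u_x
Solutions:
 u(x) = C1 + 2*sqrt(3)*log(cos(sqrt(3)*x))/3


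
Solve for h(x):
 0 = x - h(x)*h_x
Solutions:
 h(x) = -sqrt(C1 + x^2)
 h(x) = sqrt(C1 + x^2)


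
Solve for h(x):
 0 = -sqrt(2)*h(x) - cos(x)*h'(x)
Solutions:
 h(x) = C1*(sin(x) - 1)^(sqrt(2)/2)/(sin(x) + 1)^(sqrt(2)/2)


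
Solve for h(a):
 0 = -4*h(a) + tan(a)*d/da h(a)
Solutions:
 h(a) = C1*sin(a)^4


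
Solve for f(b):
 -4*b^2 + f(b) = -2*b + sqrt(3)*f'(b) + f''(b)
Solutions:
 f(b) = C1*exp(b*(-sqrt(3) + sqrt(7))/2) + C2*exp(-b*(sqrt(3) + sqrt(7))/2) + 4*b^2 - 2*b + 8*sqrt(3)*b - 2*sqrt(3) + 32


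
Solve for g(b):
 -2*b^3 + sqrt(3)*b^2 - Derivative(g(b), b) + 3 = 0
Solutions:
 g(b) = C1 - b^4/2 + sqrt(3)*b^3/3 + 3*b


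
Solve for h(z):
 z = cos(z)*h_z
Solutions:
 h(z) = C1 + Integral(z/cos(z), z)


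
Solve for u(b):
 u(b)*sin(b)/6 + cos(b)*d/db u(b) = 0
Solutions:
 u(b) = C1*cos(b)^(1/6)


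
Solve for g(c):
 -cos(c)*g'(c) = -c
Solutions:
 g(c) = C1 + Integral(c/cos(c), c)


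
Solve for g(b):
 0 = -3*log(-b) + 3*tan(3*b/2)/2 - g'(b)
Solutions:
 g(b) = C1 - 3*b*log(-b) + 3*b - log(cos(3*b/2))


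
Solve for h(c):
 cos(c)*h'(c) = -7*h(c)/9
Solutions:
 h(c) = C1*(sin(c) - 1)^(7/18)/(sin(c) + 1)^(7/18)


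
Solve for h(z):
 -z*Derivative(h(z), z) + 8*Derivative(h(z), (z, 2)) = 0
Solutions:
 h(z) = C1 + C2*erfi(z/4)


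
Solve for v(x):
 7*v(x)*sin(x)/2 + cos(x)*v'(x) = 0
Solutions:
 v(x) = C1*cos(x)^(7/2)


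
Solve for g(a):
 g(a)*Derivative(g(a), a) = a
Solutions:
 g(a) = -sqrt(C1 + a^2)
 g(a) = sqrt(C1 + a^2)


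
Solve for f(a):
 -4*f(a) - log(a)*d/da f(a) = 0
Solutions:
 f(a) = C1*exp(-4*li(a))


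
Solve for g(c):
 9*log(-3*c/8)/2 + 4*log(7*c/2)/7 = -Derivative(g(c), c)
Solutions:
 g(c) = C1 - 71*c*log(c)/14 + c*(-63*log(3) - 8*log(7) + 71 + 197*log(2) - 63*I*pi)/14


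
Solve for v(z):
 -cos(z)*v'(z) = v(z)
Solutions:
 v(z) = C1*sqrt(sin(z) - 1)/sqrt(sin(z) + 1)


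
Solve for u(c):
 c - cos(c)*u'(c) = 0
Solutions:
 u(c) = C1 + Integral(c/cos(c), c)


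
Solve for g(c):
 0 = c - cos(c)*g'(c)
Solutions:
 g(c) = C1 + Integral(c/cos(c), c)


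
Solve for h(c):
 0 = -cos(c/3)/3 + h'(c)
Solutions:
 h(c) = C1 + sin(c/3)


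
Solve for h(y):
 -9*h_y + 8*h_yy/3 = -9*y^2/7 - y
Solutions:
 h(y) = C1 + C2*exp(27*y/8) + y^3/21 + 37*y^2/378 + 296*y/5103


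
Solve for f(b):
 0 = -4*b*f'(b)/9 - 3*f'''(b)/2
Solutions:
 f(b) = C1 + Integral(C2*airyai(-2*b/3) + C3*airybi(-2*b/3), b)


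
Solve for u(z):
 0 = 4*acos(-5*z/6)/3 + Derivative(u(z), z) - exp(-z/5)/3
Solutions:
 u(z) = C1 - 4*z*acos(-5*z/6)/3 - 4*sqrt(36 - 25*z^2)/15 - 5*exp(-z/5)/3


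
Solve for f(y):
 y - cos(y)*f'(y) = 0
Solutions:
 f(y) = C1 + Integral(y/cos(y), y)


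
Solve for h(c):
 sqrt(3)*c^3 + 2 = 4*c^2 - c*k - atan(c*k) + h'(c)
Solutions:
 h(c) = C1 + sqrt(3)*c^4/4 - 4*c^3/3 + c^2*k/2 + 2*c + Piecewise((c*atan(c*k) - log(c^2*k^2 + 1)/(2*k), Ne(k, 0)), (0, True))


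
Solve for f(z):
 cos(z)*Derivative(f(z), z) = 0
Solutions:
 f(z) = C1


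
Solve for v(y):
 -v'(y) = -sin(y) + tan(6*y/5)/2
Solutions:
 v(y) = C1 + 5*log(cos(6*y/5))/12 - cos(y)


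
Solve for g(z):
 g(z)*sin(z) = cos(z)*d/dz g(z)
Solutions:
 g(z) = C1/cos(z)


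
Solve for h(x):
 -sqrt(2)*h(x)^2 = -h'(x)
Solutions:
 h(x) = -1/(C1 + sqrt(2)*x)


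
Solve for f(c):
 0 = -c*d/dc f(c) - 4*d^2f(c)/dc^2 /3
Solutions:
 f(c) = C1 + C2*erf(sqrt(6)*c/4)


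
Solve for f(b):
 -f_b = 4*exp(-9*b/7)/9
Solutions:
 f(b) = C1 + 28*exp(-9*b/7)/81


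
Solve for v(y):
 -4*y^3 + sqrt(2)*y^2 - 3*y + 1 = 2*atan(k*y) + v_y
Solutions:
 v(y) = C1 - y^4 + sqrt(2)*y^3/3 - 3*y^2/2 + y - 2*Piecewise((y*atan(k*y) - log(k^2*y^2 + 1)/(2*k), Ne(k, 0)), (0, True))


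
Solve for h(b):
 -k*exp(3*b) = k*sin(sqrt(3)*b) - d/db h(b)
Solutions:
 h(b) = C1 + k*exp(3*b)/3 - sqrt(3)*k*cos(sqrt(3)*b)/3


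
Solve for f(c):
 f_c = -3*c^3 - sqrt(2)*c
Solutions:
 f(c) = C1 - 3*c^4/4 - sqrt(2)*c^2/2


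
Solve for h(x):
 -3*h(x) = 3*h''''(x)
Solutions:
 h(x) = (C1*sin(sqrt(2)*x/2) + C2*cos(sqrt(2)*x/2))*exp(-sqrt(2)*x/2) + (C3*sin(sqrt(2)*x/2) + C4*cos(sqrt(2)*x/2))*exp(sqrt(2)*x/2)


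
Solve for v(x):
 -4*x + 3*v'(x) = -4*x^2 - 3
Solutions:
 v(x) = C1 - 4*x^3/9 + 2*x^2/3 - x


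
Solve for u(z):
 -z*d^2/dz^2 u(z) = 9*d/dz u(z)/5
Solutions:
 u(z) = C1 + C2/z^(4/5)


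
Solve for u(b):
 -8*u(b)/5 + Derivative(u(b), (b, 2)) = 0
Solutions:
 u(b) = C1*exp(-2*sqrt(10)*b/5) + C2*exp(2*sqrt(10)*b/5)


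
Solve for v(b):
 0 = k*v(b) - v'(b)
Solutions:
 v(b) = C1*exp(b*k)


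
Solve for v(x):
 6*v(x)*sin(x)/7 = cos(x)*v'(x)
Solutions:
 v(x) = C1/cos(x)^(6/7)


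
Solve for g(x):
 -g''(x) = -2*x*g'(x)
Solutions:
 g(x) = C1 + C2*erfi(x)


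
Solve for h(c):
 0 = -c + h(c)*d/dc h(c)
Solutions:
 h(c) = -sqrt(C1 + c^2)
 h(c) = sqrt(C1 + c^2)


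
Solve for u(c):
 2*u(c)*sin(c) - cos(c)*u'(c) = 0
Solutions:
 u(c) = C1/cos(c)^2


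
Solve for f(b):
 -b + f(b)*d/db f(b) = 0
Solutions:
 f(b) = -sqrt(C1 + b^2)
 f(b) = sqrt(C1 + b^2)


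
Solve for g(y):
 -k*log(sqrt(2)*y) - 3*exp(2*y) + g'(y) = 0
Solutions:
 g(y) = C1 + k*y*log(y) + k*y*(-1 + log(2)/2) + 3*exp(2*y)/2


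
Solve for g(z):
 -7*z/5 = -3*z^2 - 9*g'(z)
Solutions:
 g(z) = C1 - z^3/9 + 7*z^2/90


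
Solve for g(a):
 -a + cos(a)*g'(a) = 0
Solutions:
 g(a) = C1 + Integral(a/cos(a), a)


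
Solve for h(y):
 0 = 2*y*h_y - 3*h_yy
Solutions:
 h(y) = C1 + C2*erfi(sqrt(3)*y/3)


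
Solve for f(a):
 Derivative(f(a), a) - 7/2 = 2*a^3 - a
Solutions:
 f(a) = C1 + a^4/2 - a^2/2 + 7*a/2


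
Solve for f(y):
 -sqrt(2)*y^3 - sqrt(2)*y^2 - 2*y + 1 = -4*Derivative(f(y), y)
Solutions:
 f(y) = C1 + sqrt(2)*y^4/16 + sqrt(2)*y^3/12 + y^2/4 - y/4


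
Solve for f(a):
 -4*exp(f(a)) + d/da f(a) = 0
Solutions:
 f(a) = log(-1/(C1 + 4*a))


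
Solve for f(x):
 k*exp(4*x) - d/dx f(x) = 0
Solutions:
 f(x) = C1 + k*exp(4*x)/4


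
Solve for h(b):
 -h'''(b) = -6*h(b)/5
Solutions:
 h(b) = C3*exp(5^(2/3)*6^(1/3)*b/5) + (C1*sin(2^(1/3)*3^(5/6)*5^(2/3)*b/10) + C2*cos(2^(1/3)*3^(5/6)*5^(2/3)*b/10))*exp(-5^(2/3)*6^(1/3)*b/10)


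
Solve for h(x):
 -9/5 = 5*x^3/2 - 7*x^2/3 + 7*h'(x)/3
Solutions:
 h(x) = C1 - 15*x^4/56 + x^3/3 - 27*x/35


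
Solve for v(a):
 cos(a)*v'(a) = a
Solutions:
 v(a) = C1 + Integral(a/cos(a), a)


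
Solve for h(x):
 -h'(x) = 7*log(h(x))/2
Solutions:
 li(h(x)) = C1 - 7*x/2


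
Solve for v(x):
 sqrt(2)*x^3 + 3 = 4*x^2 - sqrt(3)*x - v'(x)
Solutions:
 v(x) = C1 - sqrt(2)*x^4/4 + 4*x^3/3 - sqrt(3)*x^2/2 - 3*x


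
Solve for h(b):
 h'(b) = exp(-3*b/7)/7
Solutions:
 h(b) = C1 - exp(-3*b/7)/3


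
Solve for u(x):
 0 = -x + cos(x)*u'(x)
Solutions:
 u(x) = C1 + Integral(x/cos(x), x)


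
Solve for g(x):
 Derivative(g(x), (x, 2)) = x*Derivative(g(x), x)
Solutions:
 g(x) = C1 + C2*erfi(sqrt(2)*x/2)


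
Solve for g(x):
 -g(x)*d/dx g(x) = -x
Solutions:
 g(x) = -sqrt(C1 + x^2)
 g(x) = sqrt(C1 + x^2)


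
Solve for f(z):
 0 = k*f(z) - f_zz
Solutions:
 f(z) = C1*exp(-sqrt(k)*z) + C2*exp(sqrt(k)*z)


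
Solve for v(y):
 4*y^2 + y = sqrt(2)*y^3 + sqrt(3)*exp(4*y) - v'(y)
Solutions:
 v(y) = C1 + sqrt(2)*y^4/4 - 4*y^3/3 - y^2/2 + sqrt(3)*exp(4*y)/4


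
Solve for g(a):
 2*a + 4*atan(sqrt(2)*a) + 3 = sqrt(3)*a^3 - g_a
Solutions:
 g(a) = C1 + sqrt(3)*a^4/4 - a^2 - 4*a*atan(sqrt(2)*a) - 3*a + sqrt(2)*log(2*a^2 + 1)


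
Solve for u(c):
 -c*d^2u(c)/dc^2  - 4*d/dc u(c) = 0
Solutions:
 u(c) = C1 + C2/c^3


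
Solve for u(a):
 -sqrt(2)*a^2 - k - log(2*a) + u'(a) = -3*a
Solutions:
 u(a) = C1 + sqrt(2)*a^3/3 - 3*a^2/2 + a*k + a*log(a) - a + a*log(2)


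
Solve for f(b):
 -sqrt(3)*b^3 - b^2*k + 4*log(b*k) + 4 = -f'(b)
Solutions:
 f(b) = C1 + sqrt(3)*b^4/4 + b^3*k/3 - 4*b*log(b*k)


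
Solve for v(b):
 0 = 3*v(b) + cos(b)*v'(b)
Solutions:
 v(b) = C1*(sin(b) - 1)^(3/2)/(sin(b) + 1)^(3/2)


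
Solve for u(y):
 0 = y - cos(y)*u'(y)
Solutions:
 u(y) = C1 + Integral(y/cos(y), y)


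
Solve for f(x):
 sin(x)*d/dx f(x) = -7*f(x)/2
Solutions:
 f(x) = C1*(cos(x) + 1)^(7/4)/(cos(x) - 1)^(7/4)


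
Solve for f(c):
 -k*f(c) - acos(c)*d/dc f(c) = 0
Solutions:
 f(c) = C1*exp(-k*Integral(1/acos(c), c))


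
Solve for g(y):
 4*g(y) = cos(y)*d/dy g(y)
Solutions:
 g(y) = C1*(sin(y)^2 + 2*sin(y) + 1)/(sin(y)^2 - 2*sin(y) + 1)


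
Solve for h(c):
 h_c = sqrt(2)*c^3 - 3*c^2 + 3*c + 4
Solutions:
 h(c) = C1 + sqrt(2)*c^4/4 - c^3 + 3*c^2/2 + 4*c


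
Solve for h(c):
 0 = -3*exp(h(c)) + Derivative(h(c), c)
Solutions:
 h(c) = log(-1/(C1 + 3*c))


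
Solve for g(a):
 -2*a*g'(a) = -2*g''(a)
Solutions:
 g(a) = C1 + C2*erfi(sqrt(2)*a/2)


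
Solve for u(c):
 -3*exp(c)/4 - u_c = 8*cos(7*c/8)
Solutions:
 u(c) = C1 - 3*exp(c)/4 - 64*sin(7*c/8)/7


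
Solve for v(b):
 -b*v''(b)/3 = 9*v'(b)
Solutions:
 v(b) = C1 + C2/b^26


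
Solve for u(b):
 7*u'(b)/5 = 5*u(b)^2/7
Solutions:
 u(b) = -49/(C1 + 25*b)


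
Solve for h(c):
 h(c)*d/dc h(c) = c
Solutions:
 h(c) = -sqrt(C1 + c^2)
 h(c) = sqrt(C1 + c^2)


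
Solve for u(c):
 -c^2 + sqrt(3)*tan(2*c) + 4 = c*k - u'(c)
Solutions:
 u(c) = C1 + c^3/3 + c^2*k/2 - 4*c + sqrt(3)*log(cos(2*c))/2


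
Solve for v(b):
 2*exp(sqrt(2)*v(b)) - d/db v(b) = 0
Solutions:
 v(b) = sqrt(2)*(2*log(-1/(C1 + 2*b)) - log(2))/4


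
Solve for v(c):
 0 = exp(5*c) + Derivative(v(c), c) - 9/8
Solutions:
 v(c) = C1 + 9*c/8 - exp(5*c)/5


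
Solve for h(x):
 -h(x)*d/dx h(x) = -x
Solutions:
 h(x) = -sqrt(C1 + x^2)
 h(x) = sqrt(C1 + x^2)


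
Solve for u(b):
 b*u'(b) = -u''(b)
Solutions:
 u(b) = C1 + C2*erf(sqrt(2)*b/2)


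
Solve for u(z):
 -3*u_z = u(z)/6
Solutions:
 u(z) = C1*exp(-z/18)


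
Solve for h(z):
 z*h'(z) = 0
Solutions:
 h(z) = C1


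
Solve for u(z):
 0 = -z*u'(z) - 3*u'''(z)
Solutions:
 u(z) = C1 + Integral(C2*airyai(-3^(2/3)*z/3) + C3*airybi(-3^(2/3)*z/3), z)


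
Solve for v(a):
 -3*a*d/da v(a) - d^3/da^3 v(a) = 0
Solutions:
 v(a) = C1 + Integral(C2*airyai(-3^(1/3)*a) + C3*airybi(-3^(1/3)*a), a)


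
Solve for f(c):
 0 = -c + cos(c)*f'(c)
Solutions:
 f(c) = C1 + Integral(c/cos(c), c)


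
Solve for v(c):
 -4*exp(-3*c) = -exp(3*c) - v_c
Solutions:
 v(c) = C1 - exp(3*c)/3 - 4*exp(-3*c)/3


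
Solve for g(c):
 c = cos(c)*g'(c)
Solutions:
 g(c) = C1 + Integral(c/cos(c), c)


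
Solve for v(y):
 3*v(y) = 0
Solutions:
 v(y) = 0


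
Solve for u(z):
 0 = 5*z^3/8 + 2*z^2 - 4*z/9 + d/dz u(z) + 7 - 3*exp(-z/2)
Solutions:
 u(z) = C1 - 5*z^4/32 - 2*z^3/3 + 2*z^2/9 - 7*z - 6*exp(-z/2)


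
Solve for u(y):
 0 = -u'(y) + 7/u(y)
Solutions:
 u(y) = -sqrt(C1 + 14*y)
 u(y) = sqrt(C1 + 14*y)


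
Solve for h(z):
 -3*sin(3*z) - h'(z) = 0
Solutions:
 h(z) = C1 + cos(3*z)


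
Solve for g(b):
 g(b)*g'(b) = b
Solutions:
 g(b) = -sqrt(C1 + b^2)
 g(b) = sqrt(C1 + b^2)


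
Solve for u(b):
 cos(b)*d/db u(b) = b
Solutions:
 u(b) = C1 + Integral(b/cos(b), b)


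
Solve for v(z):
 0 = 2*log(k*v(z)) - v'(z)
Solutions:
 li(k*v(z))/k = C1 + 2*z


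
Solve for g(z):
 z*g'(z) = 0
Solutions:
 g(z) = C1


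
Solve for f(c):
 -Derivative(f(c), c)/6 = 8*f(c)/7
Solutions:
 f(c) = C1*exp(-48*c/7)


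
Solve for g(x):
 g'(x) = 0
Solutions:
 g(x) = C1


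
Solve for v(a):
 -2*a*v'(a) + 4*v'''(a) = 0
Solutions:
 v(a) = C1 + Integral(C2*airyai(2^(2/3)*a/2) + C3*airybi(2^(2/3)*a/2), a)


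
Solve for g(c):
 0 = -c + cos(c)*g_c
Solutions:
 g(c) = C1 + Integral(c/cos(c), c)


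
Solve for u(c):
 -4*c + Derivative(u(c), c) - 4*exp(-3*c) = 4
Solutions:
 u(c) = C1 + 2*c^2 + 4*c - 4*exp(-3*c)/3


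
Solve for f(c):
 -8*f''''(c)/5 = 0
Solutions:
 f(c) = C1 + C2*c + C3*c^2 + C4*c^3


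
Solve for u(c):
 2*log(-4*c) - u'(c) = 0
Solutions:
 u(c) = C1 + 2*c*log(-c) + 2*c*(-1 + 2*log(2))


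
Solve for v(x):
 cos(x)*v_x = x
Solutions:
 v(x) = C1 + Integral(x/cos(x), x)


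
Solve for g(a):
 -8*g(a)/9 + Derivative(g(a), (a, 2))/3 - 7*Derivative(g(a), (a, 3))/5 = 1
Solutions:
 g(a) = C1*exp(a*(5*5^(2/3)/(126*sqrt(15826) + 15851)^(1/3) + 10 + 5^(1/3)*(126*sqrt(15826) + 15851)^(1/3))/126)*sin(sqrt(3)*5^(1/3)*a*(-(126*sqrt(15826) + 15851)^(1/3) + 5*5^(1/3)/(126*sqrt(15826) + 15851)^(1/3))/126) + C2*exp(a*(5*5^(2/3)/(126*sqrt(15826) + 15851)^(1/3) + 10 + 5^(1/3)*(126*sqrt(15826) + 15851)^(1/3))/126)*cos(sqrt(3)*5^(1/3)*a*(-(126*sqrt(15826) + 15851)^(1/3) + 5*5^(1/3)/(126*sqrt(15826) + 15851)^(1/3))/126) + C3*exp(a*(-5^(1/3)*(126*sqrt(15826) + 15851)^(1/3) - 5*5^(2/3)/(126*sqrt(15826) + 15851)^(1/3) + 5)/63) - 9/8


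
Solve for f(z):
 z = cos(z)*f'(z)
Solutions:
 f(z) = C1 + Integral(z/cos(z), z)


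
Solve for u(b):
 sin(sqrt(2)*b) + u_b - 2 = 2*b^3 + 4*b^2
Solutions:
 u(b) = C1 + b^4/2 + 4*b^3/3 + 2*b + sqrt(2)*cos(sqrt(2)*b)/2


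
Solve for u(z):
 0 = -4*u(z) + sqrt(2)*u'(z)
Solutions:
 u(z) = C1*exp(2*sqrt(2)*z)


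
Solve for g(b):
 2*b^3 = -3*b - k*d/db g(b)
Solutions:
 g(b) = C1 - b^4/(2*k) - 3*b^2/(2*k)


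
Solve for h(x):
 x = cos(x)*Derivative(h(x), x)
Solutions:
 h(x) = C1 + Integral(x/cos(x), x)


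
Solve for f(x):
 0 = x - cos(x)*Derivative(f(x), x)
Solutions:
 f(x) = C1 + Integral(x/cos(x), x)


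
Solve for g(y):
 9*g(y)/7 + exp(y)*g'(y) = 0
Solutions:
 g(y) = C1*exp(9*exp(-y)/7)


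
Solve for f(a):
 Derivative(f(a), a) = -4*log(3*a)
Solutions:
 f(a) = C1 - 4*a*log(a) - a*log(81) + 4*a


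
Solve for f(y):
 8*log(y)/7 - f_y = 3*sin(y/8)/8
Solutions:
 f(y) = C1 + 8*y*log(y)/7 - 8*y/7 + 3*cos(y/8)


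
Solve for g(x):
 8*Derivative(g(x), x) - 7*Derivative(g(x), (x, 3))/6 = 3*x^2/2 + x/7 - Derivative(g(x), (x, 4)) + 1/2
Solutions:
 g(x) = C1 + C2*exp(x*(49/(sqrt(11321) + 22985/216)^(1/3) + 84 + 36*(sqrt(11321) + 22985/216)^(1/3))/216)*sin(sqrt(3)*x*(-36*(sqrt(11321) + 22985/216)^(1/3) + 49/(sqrt(11321) + 22985/216)^(1/3))/216) + C3*exp(x*(49/(sqrt(11321) + 22985/216)^(1/3) + 84 + 36*(sqrt(11321) + 22985/216)^(1/3))/216)*cos(sqrt(3)*x*(-36*(sqrt(11321) + 22985/216)^(1/3) + 49/(sqrt(11321) + 22985/216)^(1/3))/216) + C4*exp(x*(-36*(sqrt(11321) + 22985/216)^(1/3) - 49/(sqrt(11321) + 22985/216)^(1/3) + 42)/108) + x^3/16 + x^2/112 + 15*x/128


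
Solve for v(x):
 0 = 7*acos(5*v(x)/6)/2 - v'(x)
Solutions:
 Integral(1/acos(5*_y/6), (_y, v(x))) = C1 + 7*x/2


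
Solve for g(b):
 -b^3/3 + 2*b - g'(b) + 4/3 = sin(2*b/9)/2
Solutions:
 g(b) = C1 - b^4/12 + b^2 + 4*b/3 + 9*cos(2*b/9)/4


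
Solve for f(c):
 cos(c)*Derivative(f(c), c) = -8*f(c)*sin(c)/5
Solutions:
 f(c) = C1*cos(c)^(8/5)


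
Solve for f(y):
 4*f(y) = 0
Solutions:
 f(y) = 0


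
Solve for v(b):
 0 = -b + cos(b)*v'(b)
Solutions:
 v(b) = C1 + Integral(b/cos(b), b)


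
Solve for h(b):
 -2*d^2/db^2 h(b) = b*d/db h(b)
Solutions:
 h(b) = C1 + C2*erf(b/2)


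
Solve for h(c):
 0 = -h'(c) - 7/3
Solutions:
 h(c) = C1 - 7*c/3


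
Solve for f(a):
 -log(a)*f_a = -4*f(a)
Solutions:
 f(a) = C1*exp(4*li(a))


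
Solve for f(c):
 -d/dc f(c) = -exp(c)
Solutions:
 f(c) = C1 + exp(c)


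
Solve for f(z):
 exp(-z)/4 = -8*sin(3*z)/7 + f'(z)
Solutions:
 f(z) = C1 - 8*cos(3*z)/21 - exp(-z)/4


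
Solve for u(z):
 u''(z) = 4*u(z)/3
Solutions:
 u(z) = C1*exp(-2*sqrt(3)*z/3) + C2*exp(2*sqrt(3)*z/3)


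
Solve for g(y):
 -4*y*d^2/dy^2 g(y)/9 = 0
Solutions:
 g(y) = C1 + C2*y


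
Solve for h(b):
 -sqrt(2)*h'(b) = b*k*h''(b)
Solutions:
 h(b) = C1 + b^(((re(k) - sqrt(2))*re(k) + im(k)^2)/(re(k)^2 + im(k)^2))*(C2*sin(sqrt(2)*log(b)*Abs(im(k))/(re(k)^2 + im(k)^2)) + C3*cos(sqrt(2)*log(b)*im(k)/(re(k)^2 + im(k)^2)))


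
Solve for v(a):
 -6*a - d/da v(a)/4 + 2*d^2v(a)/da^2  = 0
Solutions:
 v(a) = C1 + C2*exp(a/8) - 12*a^2 - 192*a


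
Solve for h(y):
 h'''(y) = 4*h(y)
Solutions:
 h(y) = C3*exp(2^(2/3)*y) + (C1*sin(2^(2/3)*sqrt(3)*y/2) + C2*cos(2^(2/3)*sqrt(3)*y/2))*exp(-2^(2/3)*y/2)


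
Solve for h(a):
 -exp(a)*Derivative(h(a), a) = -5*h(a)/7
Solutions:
 h(a) = C1*exp(-5*exp(-a)/7)


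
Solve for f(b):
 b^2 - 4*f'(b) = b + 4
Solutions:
 f(b) = C1 + b^3/12 - b^2/8 - b


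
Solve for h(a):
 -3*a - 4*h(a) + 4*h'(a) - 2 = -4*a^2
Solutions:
 h(a) = C1*exp(a) + a^2 + 5*a/4 + 3/4


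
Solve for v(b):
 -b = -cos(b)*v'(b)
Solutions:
 v(b) = C1 + Integral(b/cos(b), b)


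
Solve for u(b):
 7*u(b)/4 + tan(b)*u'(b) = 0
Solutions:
 u(b) = C1/sin(b)^(7/4)


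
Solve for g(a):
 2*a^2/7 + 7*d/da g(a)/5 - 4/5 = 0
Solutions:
 g(a) = C1 - 10*a^3/147 + 4*a/7


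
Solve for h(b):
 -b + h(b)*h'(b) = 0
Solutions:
 h(b) = -sqrt(C1 + b^2)
 h(b) = sqrt(C1 + b^2)


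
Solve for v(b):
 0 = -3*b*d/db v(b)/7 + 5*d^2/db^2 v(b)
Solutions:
 v(b) = C1 + C2*erfi(sqrt(210)*b/70)


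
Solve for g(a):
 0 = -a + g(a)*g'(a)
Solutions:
 g(a) = -sqrt(C1 + a^2)
 g(a) = sqrt(C1 + a^2)


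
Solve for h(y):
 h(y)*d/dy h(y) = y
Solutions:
 h(y) = -sqrt(C1 + y^2)
 h(y) = sqrt(C1 + y^2)


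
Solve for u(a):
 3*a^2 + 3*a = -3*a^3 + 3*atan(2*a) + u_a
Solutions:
 u(a) = C1 + 3*a^4/4 + a^3 + 3*a^2/2 - 3*a*atan(2*a) + 3*log(4*a^2 + 1)/4


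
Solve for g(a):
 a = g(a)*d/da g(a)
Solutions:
 g(a) = -sqrt(C1 + a^2)
 g(a) = sqrt(C1 + a^2)


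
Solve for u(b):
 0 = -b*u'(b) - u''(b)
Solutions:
 u(b) = C1 + C2*erf(sqrt(2)*b/2)


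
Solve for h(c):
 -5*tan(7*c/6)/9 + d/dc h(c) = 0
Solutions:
 h(c) = C1 - 10*log(cos(7*c/6))/21


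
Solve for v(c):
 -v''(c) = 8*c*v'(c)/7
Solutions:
 v(c) = C1 + C2*erf(2*sqrt(7)*c/7)


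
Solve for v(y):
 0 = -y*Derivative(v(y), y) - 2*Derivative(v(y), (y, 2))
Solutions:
 v(y) = C1 + C2*erf(y/2)


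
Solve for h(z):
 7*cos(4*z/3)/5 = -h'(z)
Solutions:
 h(z) = C1 - 21*sin(4*z/3)/20


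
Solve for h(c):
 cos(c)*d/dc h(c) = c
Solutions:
 h(c) = C1 + Integral(c/cos(c), c)


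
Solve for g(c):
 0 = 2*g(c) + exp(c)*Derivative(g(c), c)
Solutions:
 g(c) = C1*exp(2*exp(-c))


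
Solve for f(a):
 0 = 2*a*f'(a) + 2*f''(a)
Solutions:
 f(a) = C1 + C2*erf(sqrt(2)*a/2)


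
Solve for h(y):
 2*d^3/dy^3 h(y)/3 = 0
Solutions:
 h(y) = C1 + C2*y + C3*y^2


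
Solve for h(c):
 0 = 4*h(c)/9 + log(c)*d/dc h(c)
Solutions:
 h(c) = C1*exp(-4*li(c)/9)


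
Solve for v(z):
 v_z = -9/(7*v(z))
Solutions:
 v(z) = -sqrt(C1 - 126*z)/7
 v(z) = sqrt(C1 - 126*z)/7


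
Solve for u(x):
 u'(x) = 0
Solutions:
 u(x) = C1


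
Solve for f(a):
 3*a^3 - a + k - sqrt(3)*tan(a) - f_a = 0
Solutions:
 f(a) = C1 + 3*a^4/4 - a^2/2 + a*k + sqrt(3)*log(cos(a))


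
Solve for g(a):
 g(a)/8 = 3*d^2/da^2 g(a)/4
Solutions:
 g(a) = C1*exp(-sqrt(6)*a/6) + C2*exp(sqrt(6)*a/6)


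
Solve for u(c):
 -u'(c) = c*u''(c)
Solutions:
 u(c) = C1 + C2*log(c)


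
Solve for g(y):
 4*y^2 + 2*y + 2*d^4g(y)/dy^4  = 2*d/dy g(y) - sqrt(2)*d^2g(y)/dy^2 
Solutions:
 g(y) = C1 + C2*exp(-y*(-2^(5/6)*3^(2/3)/(9 + sqrt(3)*sqrt(sqrt(2) + 27))^(1/3) + 12^(1/3)*(9 + sqrt(3)*sqrt(sqrt(2) + 27))^(1/3))/12)*sin(3^(1/6)*y*(3*2^(5/6)/(9 + sqrt(3)*sqrt(sqrt(2) + 27))^(1/3) + 6^(2/3)*(9 + sqrt(3)*sqrt(sqrt(2) + 27))^(1/3))/12) + C3*exp(-y*(-2^(5/6)*3^(2/3)/(9 + sqrt(3)*sqrt(sqrt(2) + 27))^(1/3) + 12^(1/3)*(9 + sqrt(3)*sqrt(sqrt(2) + 27))^(1/3))/12)*cos(3^(1/6)*y*(3*2^(5/6)/(9 + sqrt(3)*sqrt(sqrt(2) + 27))^(1/3) + 6^(2/3)*(9 + sqrt(3)*sqrt(sqrt(2) + 27))^(1/3))/12) + C4*exp(y*(-2^(5/6)*3^(2/3)/(9 + sqrt(3)*sqrt(sqrt(2) + 27))^(1/3) + 12^(1/3)*(9 + sqrt(3)*sqrt(sqrt(2) + 27))^(1/3))/6) + 2*y^3/3 + y^2/2 + sqrt(2)*y^2 + sqrt(2)*y/2 + 2*y


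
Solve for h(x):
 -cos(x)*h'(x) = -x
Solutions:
 h(x) = C1 + Integral(x/cos(x), x)


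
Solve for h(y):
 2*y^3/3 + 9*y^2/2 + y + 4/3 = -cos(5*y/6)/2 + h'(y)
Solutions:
 h(y) = C1 + y^4/6 + 3*y^3/2 + y^2/2 + 4*y/3 + 3*sin(5*y/6)/5


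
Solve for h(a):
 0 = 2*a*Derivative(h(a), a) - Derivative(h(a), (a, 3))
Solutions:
 h(a) = C1 + Integral(C2*airyai(2^(1/3)*a) + C3*airybi(2^(1/3)*a), a)


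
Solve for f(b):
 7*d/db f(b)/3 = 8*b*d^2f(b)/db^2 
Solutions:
 f(b) = C1 + C2*b^(31/24)


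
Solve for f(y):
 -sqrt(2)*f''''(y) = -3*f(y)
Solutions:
 f(y) = C1*exp(-2^(7/8)*3^(1/4)*y/2) + C2*exp(2^(7/8)*3^(1/4)*y/2) + C3*sin(2^(7/8)*3^(1/4)*y/2) + C4*cos(2^(7/8)*3^(1/4)*y/2)


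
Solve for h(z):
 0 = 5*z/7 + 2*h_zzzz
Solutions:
 h(z) = C1 + C2*z + C3*z^2 + C4*z^3 - z^5/336


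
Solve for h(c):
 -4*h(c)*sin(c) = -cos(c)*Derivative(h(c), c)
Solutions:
 h(c) = C1/cos(c)^4


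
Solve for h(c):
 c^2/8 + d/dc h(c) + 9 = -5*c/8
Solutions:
 h(c) = C1 - c^3/24 - 5*c^2/16 - 9*c


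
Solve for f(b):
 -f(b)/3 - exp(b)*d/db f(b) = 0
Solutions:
 f(b) = C1*exp(exp(-b)/3)


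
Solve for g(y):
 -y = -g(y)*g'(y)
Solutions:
 g(y) = -sqrt(C1 + y^2)
 g(y) = sqrt(C1 + y^2)


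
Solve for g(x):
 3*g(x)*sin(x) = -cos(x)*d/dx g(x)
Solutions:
 g(x) = C1*cos(x)^3


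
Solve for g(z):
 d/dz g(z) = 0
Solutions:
 g(z) = C1


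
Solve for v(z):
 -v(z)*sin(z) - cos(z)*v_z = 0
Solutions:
 v(z) = C1*cos(z)


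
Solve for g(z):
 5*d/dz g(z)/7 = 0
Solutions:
 g(z) = C1


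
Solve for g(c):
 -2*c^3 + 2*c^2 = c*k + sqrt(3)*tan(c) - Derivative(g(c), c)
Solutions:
 g(c) = C1 + c^4/2 - 2*c^3/3 + c^2*k/2 - sqrt(3)*log(cos(c))


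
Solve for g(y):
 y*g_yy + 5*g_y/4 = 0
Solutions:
 g(y) = C1 + C2/y^(1/4)


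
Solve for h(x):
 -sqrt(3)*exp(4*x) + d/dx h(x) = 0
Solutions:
 h(x) = C1 + sqrt(3)*exp(4*x)/4


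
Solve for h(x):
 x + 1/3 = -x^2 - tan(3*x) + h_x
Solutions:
 h(x) = C1 + x^3/3 + x^2/2 + x/3 - log(cos(3*x))/3


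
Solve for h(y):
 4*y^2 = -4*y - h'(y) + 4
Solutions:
 h(y) = C1 - 4*y^3/3 - 2*y^2 + 4*y


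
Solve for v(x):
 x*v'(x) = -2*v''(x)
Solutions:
 v(x) = C1 + C2*erf(x/2)


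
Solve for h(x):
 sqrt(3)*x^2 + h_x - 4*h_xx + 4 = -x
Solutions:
 h(x) = C1 + C2*exp(x/4) - sqrt(3)*x^3/3 - 4*sqrt(3)*x^2 - x^2/2 - 32*sqrt(3)*x - 8*x


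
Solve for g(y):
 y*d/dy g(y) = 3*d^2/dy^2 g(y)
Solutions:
 g(y) = C1 + C2*erfi(sqrt(6)*y/6)


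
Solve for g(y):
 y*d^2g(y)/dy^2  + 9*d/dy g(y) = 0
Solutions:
 g(y) = C1 + C2/y^8


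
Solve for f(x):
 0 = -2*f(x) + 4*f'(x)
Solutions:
 f(x) = C1*exp(x/2)


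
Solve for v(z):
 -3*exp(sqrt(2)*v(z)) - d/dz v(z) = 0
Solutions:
 v(z) = sqrt(2)*(2*log(1/(C1 + 3*z)) - log(2))/4


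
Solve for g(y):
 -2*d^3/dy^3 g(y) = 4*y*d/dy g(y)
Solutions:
 g(y) = C1 + Integral(C2*airyai(-2^(1/3)*y) + C3*airybi(-2^(1/3)*y), y)


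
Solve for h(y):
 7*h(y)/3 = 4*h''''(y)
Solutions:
 h(y) = C1*exp(-sqrt(2)*3^(3/4)*7^(1/4)*y/6) + C2*exp(sqrt(2)*3^(3/4)*7^(1/4)*y/6) + C3*sin(sqrt(2)*3^(3/4)*7^(1/4)*y/6) + C4*cos(sqrt(2)*3^(3/4)*7^(1/4)*y/6)


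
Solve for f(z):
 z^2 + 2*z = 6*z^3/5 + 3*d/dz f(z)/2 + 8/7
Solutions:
 f(z) = C1 - z^4/5 + 2*z^3/9 + 2*z^2/3 - 16*z/21


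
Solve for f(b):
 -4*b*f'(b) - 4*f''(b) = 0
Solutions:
 f(b) = C1 + C2*erf(sqrt(2)*b/2)


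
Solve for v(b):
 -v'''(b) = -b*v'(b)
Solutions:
 v(b) = C1 + Integral(C2*airyai(b) + C3*airybi(b), b)


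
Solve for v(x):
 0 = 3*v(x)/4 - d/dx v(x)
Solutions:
 v(x) = C1*exp(3*x/4)


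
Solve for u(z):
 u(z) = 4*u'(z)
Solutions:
 u(z) = C1*exp(z/4)


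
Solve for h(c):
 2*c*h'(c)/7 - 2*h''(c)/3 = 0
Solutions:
 h(c) = C1 + C2*erfi(sqrt(42)*c/14)


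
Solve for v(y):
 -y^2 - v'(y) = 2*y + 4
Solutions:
 v(y) = C1 - y^3/3 - y^2 - 4*y


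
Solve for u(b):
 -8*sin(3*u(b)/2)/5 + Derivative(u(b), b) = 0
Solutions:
 -8*b/5 + log(cos(3*u(b)/2) - 1)/3 - log(cos(3*u(b)/2) + 1)/3 = C1


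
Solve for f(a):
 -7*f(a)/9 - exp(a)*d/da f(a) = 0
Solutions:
 f(a) = C1*exp(7*exp(-a)/9)


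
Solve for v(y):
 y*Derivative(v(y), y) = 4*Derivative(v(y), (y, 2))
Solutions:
 v(y) = C1 + C2*erfi(sqrt(2)*y/4)


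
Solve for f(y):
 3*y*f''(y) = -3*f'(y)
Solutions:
 f(y) = C1 + C2*log(y)


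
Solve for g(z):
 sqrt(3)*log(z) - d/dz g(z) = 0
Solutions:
 g(z) = C1 + sqrt(3)*z*log(z) - sqrt(3)*z


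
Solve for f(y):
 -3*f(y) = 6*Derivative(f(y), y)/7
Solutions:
 f(y) = C1*exp(-7*y/2)


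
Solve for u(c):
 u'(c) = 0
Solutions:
 u(c) = C1


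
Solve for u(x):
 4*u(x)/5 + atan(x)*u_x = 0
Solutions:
 u(x) = C1*exp(-4*Integral(1/atan(x), x)/5)


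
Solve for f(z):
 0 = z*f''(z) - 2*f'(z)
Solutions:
 f(z) = C1 + C2*z^3


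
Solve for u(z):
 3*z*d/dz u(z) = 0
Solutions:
 u(z) = C1


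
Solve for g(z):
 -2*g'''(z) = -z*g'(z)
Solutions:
 g(z) = C1 + Integral(C2*airyai(2^(2/3)*z/2) + C3*airybi(2^(2/3)*z/2), z)


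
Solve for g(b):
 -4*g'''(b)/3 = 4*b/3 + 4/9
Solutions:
 g(b) = C1 + C2*b + C3*b^2 - b^4/24 - b^3/18


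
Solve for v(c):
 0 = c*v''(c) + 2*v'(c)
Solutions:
 v(c) = C1 + C2/c


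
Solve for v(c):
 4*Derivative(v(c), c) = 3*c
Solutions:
 v(c) = C1 + 3*c^2/8


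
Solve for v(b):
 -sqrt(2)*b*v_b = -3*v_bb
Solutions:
 v(b) = C1 + C2*erfi(2^(3/4)*sqrt(3)*b/6)


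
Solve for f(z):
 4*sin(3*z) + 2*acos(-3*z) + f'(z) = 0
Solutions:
 f(z) = C1 - 2*z*acos(-3*z) - 2*sqrt(1 - 9*z^2)/3 + 4*cos(3*z)/3


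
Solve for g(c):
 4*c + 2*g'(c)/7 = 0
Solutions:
 g(c) = C1 - 7*c^2


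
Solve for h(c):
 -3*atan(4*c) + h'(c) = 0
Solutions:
 h(c) = C1 + 3*c*atan(4*c) - 3*log(16*c^2 + 1)/8


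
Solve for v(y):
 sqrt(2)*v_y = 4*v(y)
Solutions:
 v(y) = C1*exp(2*sqrt(2)*y)


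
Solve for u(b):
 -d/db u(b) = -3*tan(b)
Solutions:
 u(b) = C1 - 3*log(cos(b))


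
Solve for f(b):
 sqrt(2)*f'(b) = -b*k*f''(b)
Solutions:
 f(b) = C1 + b^(((re(k) - sqrt(2))*re(k) + im(k)^2)/(re(k)^2 + im(k)^2))*(C2*sin(sqrt(2)*log(b)*Abs(im(k))/(re(k)^2 + im(k)^2)) + C3*cos(sqrt(2)*log(b)*im(k)/(re(k)^2 + im(k)^2)))


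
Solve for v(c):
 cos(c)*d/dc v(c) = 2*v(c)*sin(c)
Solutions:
 v(c) = C1/cos(c)^2


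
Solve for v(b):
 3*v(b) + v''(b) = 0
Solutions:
 v(b) = C1*sin(sqrt(3)*b) + C2*cos(sqrt(3)*b)


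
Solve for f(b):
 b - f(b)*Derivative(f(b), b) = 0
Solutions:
 f(b) = -sqrt(C1 + b^2)
 f(b) = sqrt(C1 + b^2)


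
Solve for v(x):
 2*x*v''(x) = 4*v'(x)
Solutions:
 v(x) = C1 + C2*x^3


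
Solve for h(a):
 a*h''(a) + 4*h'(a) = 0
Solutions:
 h(a) = C1 + C2/a^3


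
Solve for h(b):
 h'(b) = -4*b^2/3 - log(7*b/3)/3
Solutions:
 h(b) = C1 - 4*b^3/9 - b*log(b)/3 - b*log(7)/3 + b/3 + b*log(3)/3


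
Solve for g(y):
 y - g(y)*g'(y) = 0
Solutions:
 g(y) = -sqrt(C1 + y^2)
 g(y) = sqrt(C1 + y^2)


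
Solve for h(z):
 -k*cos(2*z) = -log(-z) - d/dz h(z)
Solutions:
 h(z) = C1 + k*sin(2*z)/2 - z*log(-z) + z


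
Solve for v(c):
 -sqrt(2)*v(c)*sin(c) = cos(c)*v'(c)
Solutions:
 v(c) = C1*cos(c)^(sqrt(2))


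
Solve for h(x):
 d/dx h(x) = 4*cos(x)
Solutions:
 h(x) = C1 + 4*sin(x)


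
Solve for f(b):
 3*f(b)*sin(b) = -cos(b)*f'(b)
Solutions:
 f(b) = C1*cos(b)^3


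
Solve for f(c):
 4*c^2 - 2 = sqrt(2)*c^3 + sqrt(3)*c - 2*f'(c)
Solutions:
 f(c) = C1 + sqrt(2)*c^4/8 - 2*c^3/3 + sqrt(3)*c^2/4 + c


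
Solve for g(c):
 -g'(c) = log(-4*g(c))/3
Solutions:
 3*Integral(1/(log(-_y) + 2*log(2)), (_y, g(c))) = C1 - c


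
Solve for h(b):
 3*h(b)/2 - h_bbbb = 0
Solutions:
 h(b) = C1*exp(-2^(3/4)*3^(1/4)*b/2) + C2*exp(2^(3/4)*3^(1/4)*b/2) + C3*sin(2^(3/4)*3^(1/4)*b/2) + C4*cos(2^(3/4)*3^(1/4)*b/2)


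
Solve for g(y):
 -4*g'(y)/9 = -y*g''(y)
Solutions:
 g(y) = C1 + C2*y^(13/9)


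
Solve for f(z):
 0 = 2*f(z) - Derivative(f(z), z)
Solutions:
 f(z) = C1*exp(2*z)


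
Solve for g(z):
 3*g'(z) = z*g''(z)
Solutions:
 g(z) = C1 + C2*z^4


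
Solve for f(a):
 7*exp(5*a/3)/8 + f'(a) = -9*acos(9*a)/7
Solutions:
 f(a) = C1 - 9*a*acos(9*a)/7 + sqrt(1 - 81*a^2)/7 - 21*exp(5*a/3)/40


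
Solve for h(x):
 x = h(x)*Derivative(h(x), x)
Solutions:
 h(x) = -sqrt(C1 + x^2)
 h(x) = sqrt(C1 + x^2)


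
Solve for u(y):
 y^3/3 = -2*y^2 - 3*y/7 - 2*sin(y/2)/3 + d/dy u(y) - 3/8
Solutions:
 u(y) = C1 + y^4/12 + 2*y^3/3 + 3*y^2/14 + 3*y/8 - 4*cos(y/2)/3


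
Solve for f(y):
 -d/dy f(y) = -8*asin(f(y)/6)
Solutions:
 Integral(1/asin(_y/6), (_y, f(y))) = C1 + 8*y


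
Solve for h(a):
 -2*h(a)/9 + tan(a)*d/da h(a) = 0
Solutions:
 h(a) = C1*sin(a)^(2/9)


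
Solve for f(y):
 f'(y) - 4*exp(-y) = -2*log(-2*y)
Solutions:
 f(y) = C1 - 2*y*log(-y) + 2*y*(1 - log(2)) - 4*exp(-y)


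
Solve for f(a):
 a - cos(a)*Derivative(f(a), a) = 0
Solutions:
 f(a) = C1 + Integral(a/cos(a), a)


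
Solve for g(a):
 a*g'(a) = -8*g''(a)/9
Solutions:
 g(a) = C1 + C2*erf(3*a/4)


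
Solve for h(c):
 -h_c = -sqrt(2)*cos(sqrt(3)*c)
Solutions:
 h(c) = C1 + sqrt(6)*sin(sqrt(3)*c)/3


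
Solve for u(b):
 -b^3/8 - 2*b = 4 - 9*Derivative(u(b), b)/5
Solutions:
 u(b) = C1 + 5*b^4/288 + 5*b^2/9 + 20*b/9


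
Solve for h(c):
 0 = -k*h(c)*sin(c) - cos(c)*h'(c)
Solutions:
 h(c) = C1*exp(k*log(cos(c)))


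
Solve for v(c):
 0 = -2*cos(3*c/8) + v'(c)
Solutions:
 v(c) = C1 + 16*sin(3*c/8)/3


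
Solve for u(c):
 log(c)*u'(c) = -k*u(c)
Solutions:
 u(c) = C1*exp(-k*li(c))


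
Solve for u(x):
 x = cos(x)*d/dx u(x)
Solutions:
 u(x) = C1 + Integral(x/cos(x), x)


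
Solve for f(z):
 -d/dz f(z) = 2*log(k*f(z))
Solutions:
 li(k*f(z))/k = C1 - 2*z


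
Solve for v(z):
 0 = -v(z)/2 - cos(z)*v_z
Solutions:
 v(z) = C1*(sin(z) - 1)^(1/4)/(sin(z) + 1)^(1/4)


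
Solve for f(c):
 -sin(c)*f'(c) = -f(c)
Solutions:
 f(c) = C1*sqrt(cos(c) - 1)/sqrt(cos(c) + 1)


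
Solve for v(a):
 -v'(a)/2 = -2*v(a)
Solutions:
 v(a) = C1*exp(4*a)


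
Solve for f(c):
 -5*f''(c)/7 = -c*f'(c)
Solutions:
 f(c) = C1 + C2*erfi(sqrt(70)*c/10)


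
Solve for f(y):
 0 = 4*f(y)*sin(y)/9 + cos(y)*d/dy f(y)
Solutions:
 f(y) = C1*cos(y)^(4/9)


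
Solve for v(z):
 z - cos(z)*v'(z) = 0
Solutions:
 v(z) = C1 + Integral(z/cos(z), z)


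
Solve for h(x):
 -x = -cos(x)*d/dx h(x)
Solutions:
 h(x) = C1 + Integral(x/cos(x), x)


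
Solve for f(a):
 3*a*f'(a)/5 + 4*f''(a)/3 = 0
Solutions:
 f(a) = C1 + C2*erf(3*sqrt(10)*a/20)


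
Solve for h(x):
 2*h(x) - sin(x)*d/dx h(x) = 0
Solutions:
 h(x) = C1*(cos(x) - 1)/(cos(x) + 1)


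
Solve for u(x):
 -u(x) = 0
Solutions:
 u(x) = 0


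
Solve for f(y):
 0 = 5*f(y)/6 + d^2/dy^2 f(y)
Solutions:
 f(y) = C1*sin(sqrt(30)*y/6) + C2*cos(sqrt(30)*y/6)


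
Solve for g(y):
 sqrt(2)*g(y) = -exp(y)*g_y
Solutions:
 g(y) = C1*exp(sqrt(2)*exp(-y))


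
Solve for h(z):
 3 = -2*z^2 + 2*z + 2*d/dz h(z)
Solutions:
 h(z) = C1 + z^3/3 - z^2/2 + 3*z/2


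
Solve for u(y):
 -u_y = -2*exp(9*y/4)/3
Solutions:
 u(y) = C1 + 8*exp(9*y/4)/27


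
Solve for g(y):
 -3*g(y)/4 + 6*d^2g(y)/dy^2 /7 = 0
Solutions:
 g(y) = C1*exp(-sqrt(14)*y/4) + C2*exp(sqrt(14)*y/4)


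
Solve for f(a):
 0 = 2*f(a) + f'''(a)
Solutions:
 f(a) = C3*exp(-2^(1/3)*a) + (C1*sin(2^(1/3)*sqrt(3)*a/2) + C2*cos(2^(1/3)*sqrt(3)*a/2))*exp(2^(1/3)*a/2)


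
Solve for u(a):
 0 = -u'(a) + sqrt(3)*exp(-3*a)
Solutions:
 u(a) = C1 - sqrt(3)*exp(-3*a)/3


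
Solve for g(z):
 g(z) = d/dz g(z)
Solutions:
 g(z) = C1*exp(z)


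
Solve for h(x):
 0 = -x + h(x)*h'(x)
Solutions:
 h(x) = -sqrt(C1 + x^2)
 h(x) = sqrt(C1 + x^2)


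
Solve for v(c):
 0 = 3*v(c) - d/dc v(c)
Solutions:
 v(c) = C1*exp(3*c)


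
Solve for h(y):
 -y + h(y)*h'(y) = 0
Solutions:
 h(y) = -sqrt(C1 + y^2)
 h(y) = sqrt(C1 + y^2)


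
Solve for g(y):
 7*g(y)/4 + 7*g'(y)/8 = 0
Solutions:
 g(y) = C1*exp(-2*y)


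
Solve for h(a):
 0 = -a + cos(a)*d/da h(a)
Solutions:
 h(a) = C1 + Integral(a/cos(a), a)
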